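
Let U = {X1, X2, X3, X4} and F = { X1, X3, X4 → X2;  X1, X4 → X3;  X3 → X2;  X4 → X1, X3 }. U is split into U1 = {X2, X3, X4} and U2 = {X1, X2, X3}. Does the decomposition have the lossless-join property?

No

Common attributes: U1 ∩ U2 = {X2, X3}.
No dependency enlarges {X2, X3}, so (X2, X3)⁺ = {X2, X3}.
The closure contains neither all of U1 = {X2, X3, X4} nor all of U2 = {X1, X2, X3}, so the common attributes are not a superkey of either fragment. The join is lossy.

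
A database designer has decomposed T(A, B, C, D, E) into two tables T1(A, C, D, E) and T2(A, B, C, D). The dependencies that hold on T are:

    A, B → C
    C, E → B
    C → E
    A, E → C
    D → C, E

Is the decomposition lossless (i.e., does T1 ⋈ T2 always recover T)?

Yes

Common attributes: T1 ∩ T2 = {A, C, D}.
Closure of {A, C, D}: C → E applies, adding E; C, E → B applies, adding B. So (A, C, D)⁺ = {A, B, C, D, E}.
This closure contains every attribute of T1, so T1 ∩ T2 → T1. The join is lossless.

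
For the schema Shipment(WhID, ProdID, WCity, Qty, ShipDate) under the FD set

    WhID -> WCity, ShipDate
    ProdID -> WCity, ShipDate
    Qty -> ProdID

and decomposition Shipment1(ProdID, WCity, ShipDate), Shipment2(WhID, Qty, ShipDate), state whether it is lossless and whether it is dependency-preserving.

Lossless test: (ShipDate)⁺ = {ShipDate}, which is a superkey of neither fragment — lossy.
Dependency preservation: the restricted closure of {WhID} across the fragments never reaches {WCity, ShipDate}, so WhID → WCity, ShipDate cannot be enforced without a join — not preserved.

lossy and not dependency-preserving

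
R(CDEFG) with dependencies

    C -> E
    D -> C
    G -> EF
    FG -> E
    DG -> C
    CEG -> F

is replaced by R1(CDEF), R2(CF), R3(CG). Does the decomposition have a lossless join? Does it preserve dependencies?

lossy and not dependency-preserving

Lossless test (chase): Rows 1 and 2 agree on C; apply C→E and equate their E entries. Rows 1 and 3 agree on C; apply C→E and equate their E entries. No row becomes fully distinguished — the join is lossy.
Dependency preservation: the restricted closure of {G} across the fragments never reaches {EF}, so G → EF cannot be enforced without a join — not preserved.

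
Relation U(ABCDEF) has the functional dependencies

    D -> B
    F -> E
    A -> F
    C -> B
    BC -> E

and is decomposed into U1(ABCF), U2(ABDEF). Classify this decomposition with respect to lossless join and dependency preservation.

lossy and not dependency-preserving

Lossless test: (ABF)⁺ = {ABEF}, which is a superkey of neither fragment — lossy.
Dependency preservation: the restricted closure of {BC} across the fragments never reaches {E}, so BC → E cannot be enforced without a join — not preserved.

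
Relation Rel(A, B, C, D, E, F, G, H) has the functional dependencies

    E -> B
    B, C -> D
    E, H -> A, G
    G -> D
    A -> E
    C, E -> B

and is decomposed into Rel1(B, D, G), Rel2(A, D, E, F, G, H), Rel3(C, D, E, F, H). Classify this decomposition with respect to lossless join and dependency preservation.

lossy and not dependency-preserving

Lossless test (chase): Rows 2 and 3 agree on E; apply E→B and equate their B entries. Rows 2 and 3 agree on E, H; apply E, H→A, G and equate their A, G entries. No row becomes fully distinguished — the join is lossy.
Dependency preservation: the restricted closure of {E} across the fragments never reaches {B}, so E → B cannot be enforced without a join — not preserved.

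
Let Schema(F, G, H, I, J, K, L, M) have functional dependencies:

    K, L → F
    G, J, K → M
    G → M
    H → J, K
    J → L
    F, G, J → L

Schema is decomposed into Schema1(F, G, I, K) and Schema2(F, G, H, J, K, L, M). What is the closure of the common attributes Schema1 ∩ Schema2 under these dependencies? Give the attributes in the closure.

F, G, K, M

Schema1 ∩ Schema2 = {F, G, K}.
G → M applies, adding M
Closure: {F, G, K, M}.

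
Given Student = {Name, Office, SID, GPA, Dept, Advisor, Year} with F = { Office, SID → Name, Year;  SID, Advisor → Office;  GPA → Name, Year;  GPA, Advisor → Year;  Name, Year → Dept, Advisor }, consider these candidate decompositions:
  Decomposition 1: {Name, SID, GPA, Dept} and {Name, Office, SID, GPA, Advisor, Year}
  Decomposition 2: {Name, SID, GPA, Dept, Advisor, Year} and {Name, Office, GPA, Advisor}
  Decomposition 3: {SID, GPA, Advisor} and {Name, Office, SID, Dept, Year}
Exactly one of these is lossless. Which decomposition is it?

Decomposition 1: common = {Name, SID, GPA}, closure = {Name, Office, SID, GPA, Dept, Advisor, Year} → lossless.
Decomposition 2: common = {Name, GPA, Advisor}, closure = {Name, GPA, Dept, Advisor, Year} → lossy.
Decomposition 3: common = {SID}, closure = {SID} → lossy.

Decomposition 1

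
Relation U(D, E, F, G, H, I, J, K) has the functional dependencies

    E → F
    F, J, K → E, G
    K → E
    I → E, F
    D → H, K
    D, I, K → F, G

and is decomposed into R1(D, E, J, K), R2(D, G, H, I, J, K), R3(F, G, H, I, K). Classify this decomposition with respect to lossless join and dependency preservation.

Lossless test (chase): Rows 1 and 2 agree on K; apply K→E and equate their E entries. Rows 1 and 3 agree on K; apply K→E and equate their E entries. Rows 2 and 3 agree on I; apply I→E, F and equate their E, F entries. Rows 1 and 2 agree on D; apply D→H, K and equate their H, K entries. Rows 1 and 2 agree on E; apply E→F and equate their F entries. Rows 1 and 2 agree on F, J, K; apply F, J, K→E, G and equate their E, G entries. Row 2 is now all distinguished symbols — the join is lossless.
Dependency preservation: the restricted closure of {E} across the fragments never reaches {F}, so E → F cannot be enforced without a join — not preserved.

lossless but not dependency-preserving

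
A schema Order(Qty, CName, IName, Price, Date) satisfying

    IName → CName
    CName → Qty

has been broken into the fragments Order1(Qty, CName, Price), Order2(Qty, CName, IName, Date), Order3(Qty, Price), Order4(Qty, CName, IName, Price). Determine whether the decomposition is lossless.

Chase test. Columns are Qty, CName, IName, Price, Date; row i has aⱼ where attribute j ∈ Orderi, else bᵢⱼ.
Initial tableau (one row per fragment):
  row 1: a1 a2 b13 a4 b15
  row 2: a1 a2 a3 b24 a5
  row 3: a1 b32 b33 a4 b35
  row 4: a1 a2 a3 a4 b45
No row becomes fully distinguished — the join is lossy.

No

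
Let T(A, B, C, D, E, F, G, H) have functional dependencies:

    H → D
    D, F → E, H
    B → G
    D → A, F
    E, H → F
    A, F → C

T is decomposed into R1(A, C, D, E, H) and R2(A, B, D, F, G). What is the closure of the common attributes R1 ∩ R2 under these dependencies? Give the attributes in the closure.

A, C, D, E, F, H

R1 ∩ R2 = {A, D}.
D → A, F applies, adding F
A, F → C applies, adding C
D, F → E, H applies, adding E, H
Closure: {A, C, D, E, F, H}.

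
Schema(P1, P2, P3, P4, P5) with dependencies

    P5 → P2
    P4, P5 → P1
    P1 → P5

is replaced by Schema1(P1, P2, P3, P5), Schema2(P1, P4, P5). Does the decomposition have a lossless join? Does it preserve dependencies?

lossy but dependency-preserving

Lossless test: (P1, P5)⁺ = {P1, P2, P5}, which is a superkey of neither fragment — lossy.
Dependency preservation: every FD's attributes lie within a single fragment, so each can be enforced locally — preserved.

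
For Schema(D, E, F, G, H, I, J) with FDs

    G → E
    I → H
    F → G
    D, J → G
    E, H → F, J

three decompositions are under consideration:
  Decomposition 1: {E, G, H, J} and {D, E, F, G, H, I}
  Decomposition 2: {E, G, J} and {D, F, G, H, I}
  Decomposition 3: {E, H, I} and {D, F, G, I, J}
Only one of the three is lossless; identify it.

Decomposition 1

Decomposition 1: common = {E, G, H}, closure = {E, F, G, H, J} → lossless.
Decomposition 2: common = {G}, closure = {E, G} → lossy.
Decomposition 3: common = {I}, closure = {H, I} → lossy.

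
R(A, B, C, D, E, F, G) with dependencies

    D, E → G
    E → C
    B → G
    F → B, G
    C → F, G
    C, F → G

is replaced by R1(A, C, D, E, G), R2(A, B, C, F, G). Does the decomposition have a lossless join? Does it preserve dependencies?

Lossless test: (A, C, G)⁺ = {A, B, C, F, G}, which contains all of one fragment — lossless.
Dependency preservation: every FD's attributes lie within a single fragment, so each can be enforced locally — preserved.

lossless and dependency-preserving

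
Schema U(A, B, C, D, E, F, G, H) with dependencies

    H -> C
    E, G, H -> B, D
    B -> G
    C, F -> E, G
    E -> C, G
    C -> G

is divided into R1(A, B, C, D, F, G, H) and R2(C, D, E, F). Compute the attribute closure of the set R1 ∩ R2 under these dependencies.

C, D, E, F, G

R1 ∩ R2 = {C, D, F}.
C, F → E, G applies, adding E, G
Closure: {C, D, E, F, G}.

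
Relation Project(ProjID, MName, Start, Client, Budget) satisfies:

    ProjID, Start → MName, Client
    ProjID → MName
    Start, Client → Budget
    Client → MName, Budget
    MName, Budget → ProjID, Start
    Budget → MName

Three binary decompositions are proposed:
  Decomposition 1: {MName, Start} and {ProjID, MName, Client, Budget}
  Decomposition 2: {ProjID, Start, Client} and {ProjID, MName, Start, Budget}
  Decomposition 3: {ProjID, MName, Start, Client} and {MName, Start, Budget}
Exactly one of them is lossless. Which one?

Decomposition 1: common = {MName}, closure = {MName} → lossy.
Decomposition 2: common = {ProjID, Start}, closure = {ProjID, MName, Start, Client, Budget} → lossless.
Decomposition 3: common = {MName, Start}, closure = {MName, Start} → lossy.

Decomposition 2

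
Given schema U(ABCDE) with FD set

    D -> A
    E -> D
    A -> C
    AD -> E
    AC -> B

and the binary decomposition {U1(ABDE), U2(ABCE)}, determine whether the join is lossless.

Yes

Common attributes: U1 ∩ U2 = {ABE}.
Closure of {ABE}: E → D applies, adding D; A → C applies, adding C. So (ABE)⁺ = {ABCDE}.
This closure contains every attribute of U1, so U1 ∩ U2 → U1. The join is lossless.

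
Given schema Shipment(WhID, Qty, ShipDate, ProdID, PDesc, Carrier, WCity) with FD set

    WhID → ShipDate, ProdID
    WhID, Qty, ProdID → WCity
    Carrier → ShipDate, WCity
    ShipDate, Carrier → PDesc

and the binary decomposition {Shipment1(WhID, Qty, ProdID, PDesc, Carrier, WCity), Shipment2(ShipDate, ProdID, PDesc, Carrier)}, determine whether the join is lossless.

Yes

Common attributes: Shipment1 ∩ Shipment2 = {ProdID, PDesc, Carrier}.
Closure of {ProdID, PDesc, Carrier}: Carrier → ShipDate, WCity applies, adding ShipDate, WCity. So (ProdID, PDesc, Carrier)⁺ = {ShipDate, ProdID, PDesc, Carrier, WCity}.
This closure contains every attribute of Shipment2, so Shipment1 ∩ Shipment2 → Shipment2. The join is lossless.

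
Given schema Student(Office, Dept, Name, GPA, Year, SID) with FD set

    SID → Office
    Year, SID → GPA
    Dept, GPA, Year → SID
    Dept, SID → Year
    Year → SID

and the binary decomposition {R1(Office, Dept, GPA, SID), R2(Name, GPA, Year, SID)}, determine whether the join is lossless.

Common attributes: R1 ∩ R2 = {GPA, SID}.
Closure of {GPA, SID}: SID → Office applies, adding Office. So (GPA, SID)⁺ = {Office, GPA, SID}.
The closure contains neither all of R1 = {Office, Dept, GPA, SID} nor all of R2 = {Name, GPA, Year, SID}, so the common attributes are not a superkey of either fragment. The join is lossy.

No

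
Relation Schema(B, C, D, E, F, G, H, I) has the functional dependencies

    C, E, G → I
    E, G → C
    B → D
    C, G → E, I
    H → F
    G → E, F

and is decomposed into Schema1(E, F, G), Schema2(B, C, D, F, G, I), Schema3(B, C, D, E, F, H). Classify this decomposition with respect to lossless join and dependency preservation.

Lossless test (chase): Rows 1 and 2 agree on G; apply G→E, F and equate their E, F entries. Rows 1 and 2 agree on E, G; apply E, G→C and equate their C entries. Rows 1 and 2 agree on C, G; apply C, G→E, I and equate their E, I entries. No row becomes fully distinguished — the join is lossy.
Dependency preservation: C, E, G → I; E, G → C; C, G → E, I are not contained in any single fragment, but the restricted closure of each left-hand side across the fragments still reaches the right-hand side; the remaining FDs each lie inside some fragment. All dependencies are preserved.

lossy but dependency-preserving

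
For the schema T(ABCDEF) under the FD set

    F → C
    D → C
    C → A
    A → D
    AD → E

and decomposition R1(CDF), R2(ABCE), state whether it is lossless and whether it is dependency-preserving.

Lossless test: (C)⁺ = {ACDE}, which is a superkey of neither fragment — lossy.
Dependency preservation: A → D; AD → E are not contained in any single fragment, but the restricted closure of each left-hand side across the fragments still reaches the right-hand side; the remaining FDs each lie inside some fragment. All dependencies are preserved.

lossy but dependency-preserving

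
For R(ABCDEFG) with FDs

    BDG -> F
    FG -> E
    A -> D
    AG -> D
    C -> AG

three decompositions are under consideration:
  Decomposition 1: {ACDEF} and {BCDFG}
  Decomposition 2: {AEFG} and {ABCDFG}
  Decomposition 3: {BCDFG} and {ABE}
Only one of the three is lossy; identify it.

Decomposition 1: common = {CDF}, closure = {ACDEFG} → lossless.
Decomposition 2: common = {AFG}, closure = {ADEFG} → lossless.
Decomposition 3: common = {B}, closure = {B} → lossy.

Decomposition 3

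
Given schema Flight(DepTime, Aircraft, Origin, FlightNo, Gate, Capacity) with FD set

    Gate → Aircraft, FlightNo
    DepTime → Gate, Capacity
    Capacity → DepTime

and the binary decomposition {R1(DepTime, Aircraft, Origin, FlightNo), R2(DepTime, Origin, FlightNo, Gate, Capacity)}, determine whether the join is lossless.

Common attributes: R1 ∩ R2 = {DepTime, Origin, FlightNo}.
Closure of {DepTime, Origin, FlightNo}: DepTime → Gate, Capacity applies, adding Gate, Capacity; Gate → Aircraft, FlightNo applies, adding Aircraft. So (DepTime, Origin, FlightNo)⁺ = {DepTime, Aircraft, Origin, FlightNo, Gate, Capacity}.
This closure contains every attribute of R1, so R1 ∩ R2 → R1. The join is lossless.

Yes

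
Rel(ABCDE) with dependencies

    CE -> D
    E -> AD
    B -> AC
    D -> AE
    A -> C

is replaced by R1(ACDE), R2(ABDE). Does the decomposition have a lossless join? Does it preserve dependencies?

lossless and dependency-preserving

Lossless test: (ADE)⁺ = {ACDE}, which contains all of one fragment — lossless.
Dependency preservation: B → AC is not contained in any single fragment, but the restricted closure of its left-hand side across the fragments still reaches the right-hand side; the remaining FDs each lie inside some fragment. All dependencies are preserved.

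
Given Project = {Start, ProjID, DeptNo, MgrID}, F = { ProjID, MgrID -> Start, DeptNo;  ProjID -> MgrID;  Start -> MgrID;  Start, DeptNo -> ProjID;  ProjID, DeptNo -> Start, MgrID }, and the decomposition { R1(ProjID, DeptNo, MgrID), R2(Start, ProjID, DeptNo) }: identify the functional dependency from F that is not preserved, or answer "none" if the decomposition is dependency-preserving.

Check Start → MgrID: no single fragment contains all of {Start, MgrID}, and the restricted closure of {Start} across the fragments never reaches {MgrID}.
ProjID, MgrID → Start, DeptNo is preserved.
ProjID → MgrID is preserved.
Start, DeptNo → ProjID is preserved.
ProjID, DeptNo → Start, MgrID is preserved.

Start -> MgrID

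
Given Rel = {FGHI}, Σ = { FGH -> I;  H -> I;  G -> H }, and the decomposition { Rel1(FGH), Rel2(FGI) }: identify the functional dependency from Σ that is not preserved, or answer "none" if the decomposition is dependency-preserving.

H -> I

Check H → I: no single fragment contains all of {HI}, and the restricted closure of {H} across the fragments never reaches {I}.
FGH → I is preserved.
G → H is preserved.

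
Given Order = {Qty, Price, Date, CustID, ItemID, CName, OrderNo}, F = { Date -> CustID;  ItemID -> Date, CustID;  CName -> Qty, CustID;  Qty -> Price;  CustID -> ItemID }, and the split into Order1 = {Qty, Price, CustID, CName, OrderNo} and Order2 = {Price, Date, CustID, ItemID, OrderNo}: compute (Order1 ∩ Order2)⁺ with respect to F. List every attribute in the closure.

Price, Date, CustID, ItemID, OrderNo

Order1 ∩ Order2 = {Price, CustID, OrderNo}.
CustID → ItemID applies, adding ItemID
ItemID → Date, CustID applies, adding Date
Closure: {Price, Date, CustID, ItemID, OrderNo}.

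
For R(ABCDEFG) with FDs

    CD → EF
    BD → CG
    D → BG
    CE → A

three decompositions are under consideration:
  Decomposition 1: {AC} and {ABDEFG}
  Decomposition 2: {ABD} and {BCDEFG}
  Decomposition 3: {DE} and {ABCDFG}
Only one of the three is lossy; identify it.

Decomposition 1

Decomposition 1: common = {A}, closure = {A} → lossy.
Decomposition 2: common = {BD}, closure = {ABCDEFG} → lossless.
Decomposition 3: common = {D}, closure = {ABCDEFG} → lossless.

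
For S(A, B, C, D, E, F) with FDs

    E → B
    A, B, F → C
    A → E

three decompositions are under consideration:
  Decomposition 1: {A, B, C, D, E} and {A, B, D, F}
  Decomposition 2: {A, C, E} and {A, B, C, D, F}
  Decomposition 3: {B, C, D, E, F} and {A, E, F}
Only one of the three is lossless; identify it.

Decomposition 1: common = {A, B, D}, closure = {A, B, D, E} → lossy.
Decomposition 2: common = {A, C}, closure = {A, B, C, E} → lossless.
Decomposition 3: common = {E, F}, closure = {B, E, F} → lossy.

Decomposition 2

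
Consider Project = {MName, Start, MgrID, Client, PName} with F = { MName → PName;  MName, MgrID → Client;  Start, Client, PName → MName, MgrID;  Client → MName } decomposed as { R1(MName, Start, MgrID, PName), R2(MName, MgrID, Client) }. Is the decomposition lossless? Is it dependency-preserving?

Lossless test: (MName, MgrID)⁺ = {MName, MgrID, Client, PName}, which contains all of one fragment — lossless.
Dependency preservation: the restricted closure of {Start, Client, PName} across the fragments never reaches {MName, MgrID}, so Start, Client, PName → MName, MgrID cannot be enforced without a join — not preserved.

lossless but not dependency-preserving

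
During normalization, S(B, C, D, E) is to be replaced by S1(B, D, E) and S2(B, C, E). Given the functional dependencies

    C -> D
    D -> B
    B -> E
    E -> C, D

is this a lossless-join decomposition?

Yes

Common attributes: S1 ∩ S2 = {B, E}.
Closure of {B, E}: E → C, D applies, adding C, D. So (B, E)⁺ = {B, C, D, E}.
This closure contains every attribute of S1, so S1 ∩ S2 → S1. The join is lossless.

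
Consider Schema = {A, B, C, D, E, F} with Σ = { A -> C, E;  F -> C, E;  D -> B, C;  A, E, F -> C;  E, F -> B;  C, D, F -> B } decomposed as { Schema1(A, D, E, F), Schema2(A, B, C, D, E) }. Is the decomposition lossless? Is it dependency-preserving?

lossless but not dependency-preserving

Lossless test: (A, D, E)⁺ = {A, B, C, D, E}, which contains all of one fragment — lossless.
Dependency preservation: the restricted closure of {F} across the fragments never reaches {C, E}, so F → C, E cannot be enforced without a join — not preserved.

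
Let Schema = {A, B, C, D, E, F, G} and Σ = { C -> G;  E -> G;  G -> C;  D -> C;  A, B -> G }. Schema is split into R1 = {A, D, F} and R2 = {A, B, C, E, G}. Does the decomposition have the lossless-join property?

No

Common attributes: R1 ∩ R2 = {A}.
No dependency enlarges {A}, so (A)⁺ = {A}.
The closure contains neither all of R1 = {A, D, F} nor all of R2 = {A, B, C, E, G}, so the common attributes are not a superkey of either fragment. The join is lossy.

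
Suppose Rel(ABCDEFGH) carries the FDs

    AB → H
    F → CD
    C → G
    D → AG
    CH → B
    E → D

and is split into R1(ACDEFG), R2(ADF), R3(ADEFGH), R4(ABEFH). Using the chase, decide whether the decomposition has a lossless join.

Chase test. Columns are ABCDEFGH; row i has aⱼ where attribute j ∈ Ri, else bᵢⱼ.
Initial tableau (one row per fragment):
  row 1: a1 b12 a3 a4 a5 a6 a7 b18
  row 2: a1 b22 b23 a4 b25 a6 b27 b28
  row 3: a1 b32 b33 a4 a5 a6 a7 a8
  row 4: a1 a2 b43 b44 a5 a6 b47 a8
Rows 1 and 2 agree on F; apply F→CD and equate their CD entries.
Rows 1 and 3 agree on F; apply F→CD and equate their CD entries.
Rows 1 and 4 agree on F; apply F→CD and equate their CD entries.
Rows 1 and 2 agree on C; apply C→G and equate their G entries.
Rows 1 and 4 agree on C; apply C→G and equate their G entries.
Rows 3 and 4 agree on CH; apply CH→B and equate their B entries.
Row 3 is now all distinguished symbols — the join is lossless.

Yes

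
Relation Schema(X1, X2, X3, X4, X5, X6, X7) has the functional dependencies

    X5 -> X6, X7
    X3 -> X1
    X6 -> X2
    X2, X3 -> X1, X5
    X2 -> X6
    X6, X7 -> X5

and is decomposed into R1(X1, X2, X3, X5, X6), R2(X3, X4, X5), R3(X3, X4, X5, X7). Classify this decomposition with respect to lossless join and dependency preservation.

Lossless test (chase): Rows 1 and 2 agree on X5; apply X5→X6, X7 and equate their X6, X7 entries. Rows 1 and 3 agree on X5; apply X5→X6, X7 and equate their X6, X7 entries. Rows 1 and 2 agree on X3; apply X3→X1 and equate their X1 entries. Rows 1 and 3 agree on X3; apply X3→X1 and equate their X1 entries. Rows 1 and 2 agree on X6; apply X6→X2 and equate their X2 entries. Rows 1 and 3 agree on X6; apply X6→X2 and equate their X2 entries. Row 2 is now all distinguished symbols — the join is lossless.
Dependency preservation: the restricted closure of {X6, X7} across the fragments never reaches {X5}, so X6, X7 → X5 cannot be enforced without a join — not preserved.

lossless but not dependency-preserving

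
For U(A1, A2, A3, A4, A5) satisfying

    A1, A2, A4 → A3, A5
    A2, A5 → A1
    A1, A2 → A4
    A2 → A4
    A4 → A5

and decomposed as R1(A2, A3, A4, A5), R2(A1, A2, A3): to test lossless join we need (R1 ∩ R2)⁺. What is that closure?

R1 ∩ R2 = {A2, A3}.
A2 → A4 applies, adding A4
A4 → A5 applies, adding A5
A2, A5 → A1 applies, adding A1
Closure: {A1, A2, A3, A4, A5}.

A1, A2, A3, A4, A5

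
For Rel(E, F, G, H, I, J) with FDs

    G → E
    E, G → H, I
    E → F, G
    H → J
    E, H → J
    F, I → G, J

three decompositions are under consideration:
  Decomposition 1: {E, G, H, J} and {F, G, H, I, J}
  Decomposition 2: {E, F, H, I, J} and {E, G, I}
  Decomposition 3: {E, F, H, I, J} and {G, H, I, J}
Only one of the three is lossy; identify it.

Decomposition 1: common = {G, H, J}, closure = {E, F, G, H, I, J} → lossless.
Decomposition 2: common = {E, I}, closure = {E, F, G, H, I, J} → lossless.
Decomposition 3: common = {H, I, J}, closure = {H, I, J} → lossy.

Decomposition 3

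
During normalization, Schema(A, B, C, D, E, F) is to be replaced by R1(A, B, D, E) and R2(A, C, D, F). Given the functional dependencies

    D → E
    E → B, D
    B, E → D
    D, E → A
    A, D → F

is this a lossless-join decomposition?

Common attributes: R1 ∩ R2 = {A, D}.
Closure of {A, D}: D → E applies, adding E; E → B, D applies, adding B; A, D → F applies, adding F. So (A, D)⁺ = {A, B, D, E, F}.
This closure contains every attribute of R1, so R1 ∩ R2 → R1. The join is lossless.

Yes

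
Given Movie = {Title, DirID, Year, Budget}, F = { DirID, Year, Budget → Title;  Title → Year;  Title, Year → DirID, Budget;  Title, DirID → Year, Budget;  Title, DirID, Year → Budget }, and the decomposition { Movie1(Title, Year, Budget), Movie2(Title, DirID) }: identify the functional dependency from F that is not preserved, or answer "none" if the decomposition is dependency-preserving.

Check DirID, Year, Budget → Title: no single fragment contains all of {Title, DirID, Year, Budget}, and the restricted closure of {DirID, Year, Budget} across the fragments never reaches {Title}.
Title → Year is preserved.
Title, Year → DirID, Budget is preserved.
Title, DirID → Year, Budget is preserved.
Title, DirID, Year → Budget is preserved.

DirID, Year, Budget → Title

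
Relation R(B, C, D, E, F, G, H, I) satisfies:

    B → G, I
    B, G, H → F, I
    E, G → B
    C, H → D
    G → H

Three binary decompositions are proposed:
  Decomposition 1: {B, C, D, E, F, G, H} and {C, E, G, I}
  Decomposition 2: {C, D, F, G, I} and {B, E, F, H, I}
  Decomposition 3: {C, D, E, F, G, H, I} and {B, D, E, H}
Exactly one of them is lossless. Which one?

Decomposition 1: common = {C, E, G}, closure = {B, C, D, E, F, G, H, I} → lossless.
Decomposition 2: common = {F, I}, closure = {F, I} → lossy.
Decomposition 3: common = {D, E, H}, closure = {D, E, H} → lossy.

Decomposition 1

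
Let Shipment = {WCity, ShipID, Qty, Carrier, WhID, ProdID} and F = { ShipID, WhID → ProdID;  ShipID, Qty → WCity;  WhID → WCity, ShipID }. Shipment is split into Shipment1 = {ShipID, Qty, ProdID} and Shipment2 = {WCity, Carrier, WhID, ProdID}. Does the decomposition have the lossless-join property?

No

Common attributes: Shipment1 ∩ Shipment2 = {ProdID}.
No dependency enlarges {ProdID}, so (ProdID)⁺ = {ProdID}.
The closure contains neither all of Shipment1 = {ShipID, Qty, ProdID} nor all of Shipment2 = {WCity, Carrier, WhID, ProdID}, so the common attributes are not a superkey of either fragment. The join is lossy.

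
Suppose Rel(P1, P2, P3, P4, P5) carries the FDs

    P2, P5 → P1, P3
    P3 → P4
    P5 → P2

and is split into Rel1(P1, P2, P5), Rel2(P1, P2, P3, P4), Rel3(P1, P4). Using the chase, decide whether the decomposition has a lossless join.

Chase test. Columns are P1, P2, P3, P4, P5; row i has aⱼ where attribute j ∈ Reli, else bᵢⱼ.
Initial tableau (one row per fragment):
  row 1: a1 a2 b13 b14 a5
  row 2: a1 a2 a3 a4 b25
  row 3: a1 b32 b33 a4 b35
No row becomes fully distinguished — the join is lossy.

No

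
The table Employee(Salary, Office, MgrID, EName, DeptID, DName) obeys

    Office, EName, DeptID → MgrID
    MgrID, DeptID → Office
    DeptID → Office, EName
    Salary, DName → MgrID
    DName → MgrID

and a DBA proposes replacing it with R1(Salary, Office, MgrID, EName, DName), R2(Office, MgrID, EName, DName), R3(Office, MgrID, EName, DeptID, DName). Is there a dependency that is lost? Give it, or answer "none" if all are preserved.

Office, EName, DeptID → MgrID lies within R3.
MgrID, DeptID → Office lies within R3.
DeptID → Office, EName lies within R3.
Salary, DName → MgrID lies within R1.
DName → MgrID lies within R1.
Every dependency is enforceable on the fragments, so the decomposition is dependency-preserving.

none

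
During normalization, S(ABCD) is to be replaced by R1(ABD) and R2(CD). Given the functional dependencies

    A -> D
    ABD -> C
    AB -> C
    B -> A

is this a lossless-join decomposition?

No

Common attributes: R1 ∩ R2 = {D}.
No dependency enlarges {D}, so (D)⁺ = {D}.
The closure contains neither all of R1 = {ABD} nor all of R2 = {CD}, so the common attributes are not a superkey of either fragment. The join is lossy.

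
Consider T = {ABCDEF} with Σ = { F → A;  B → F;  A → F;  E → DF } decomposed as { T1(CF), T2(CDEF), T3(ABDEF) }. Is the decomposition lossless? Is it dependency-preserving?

Lossless test (chase): Rows 1 and 2 agree on F; apply F→A and equate their A entries. Rows 1 and 3 agree on F; apply F→A and equate their A entries. No row becomes fully distinguished — the join is lossy.
Dependency preservation: every FD's attributes lie within a single fragment, so each can be enforced locally — preserved.

lossy but dependency-preserving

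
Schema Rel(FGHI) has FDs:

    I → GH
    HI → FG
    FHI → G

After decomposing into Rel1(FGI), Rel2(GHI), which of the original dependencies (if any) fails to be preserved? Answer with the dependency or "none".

I → GH lies within Rel2.
HI → FG: restricted closure across fragments reaches FG.
FHI → G: restricted closure across fragments reaches G.
Every dependency is enforceable on the fragments, so the decomposition is dependency-preserving.

none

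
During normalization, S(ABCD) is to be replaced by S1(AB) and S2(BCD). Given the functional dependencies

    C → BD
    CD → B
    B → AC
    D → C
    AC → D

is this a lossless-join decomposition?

Common attributes: S1 ∩ S2 = {B}.
Closure of {B}: B → AC applies, adding AC; AC → D applies, adding D. So (B)⁺ = {ABCD}.
This closure contains every attribute of S1, so S1 ∩ S2 → S1. The join is lossless.

Yes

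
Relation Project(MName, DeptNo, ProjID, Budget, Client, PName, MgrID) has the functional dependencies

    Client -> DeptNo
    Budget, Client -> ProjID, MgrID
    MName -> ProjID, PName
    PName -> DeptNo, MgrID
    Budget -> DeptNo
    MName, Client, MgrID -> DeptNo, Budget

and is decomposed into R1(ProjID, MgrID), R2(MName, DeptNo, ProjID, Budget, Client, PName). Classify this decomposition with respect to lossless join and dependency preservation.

Lossless test: (ProjID)⁺ = {ProjID}, which is a superkey of neither fragment — lossy.
Dependency preservation: the restricted closure of {Budget, Client} across the fragments never reaches {ProjID, MgrID}, so Budget, Client → ProjID, MgrID cannot be enforced without a join — not preserved.

lossy and not dependency-preserving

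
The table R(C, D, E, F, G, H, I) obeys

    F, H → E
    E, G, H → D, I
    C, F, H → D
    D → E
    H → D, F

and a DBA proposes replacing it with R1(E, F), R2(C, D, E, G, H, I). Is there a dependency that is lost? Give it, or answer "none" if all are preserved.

Check H → D, F: no single fragment contains all of {D, F, H}, and the restricted closure of {H} across the fragments never reaches {D, F}.
F, H → E is preserved.
E, G, H → D, I is preserved.
C, F, H → D is preserved.
D → E is preserved.

H → D, F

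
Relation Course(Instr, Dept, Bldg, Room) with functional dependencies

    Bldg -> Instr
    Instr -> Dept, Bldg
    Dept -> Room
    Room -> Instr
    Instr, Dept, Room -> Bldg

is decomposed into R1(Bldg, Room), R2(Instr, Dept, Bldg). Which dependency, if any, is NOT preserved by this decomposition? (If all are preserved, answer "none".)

Bldg → Instr lies within R2.
Instr → Dept, Bldg lies within R2.
Dept → Room: restricted closure across fragments reaches Room.
Room → Instr: restricted closure across fragments reaches Instr.
Instr, Dept, Room → Bldg: restricted closure across fragments reaches Bldg.
Every dependency is enforceable on the fragments, so the decomposition is dependency-preserving.

none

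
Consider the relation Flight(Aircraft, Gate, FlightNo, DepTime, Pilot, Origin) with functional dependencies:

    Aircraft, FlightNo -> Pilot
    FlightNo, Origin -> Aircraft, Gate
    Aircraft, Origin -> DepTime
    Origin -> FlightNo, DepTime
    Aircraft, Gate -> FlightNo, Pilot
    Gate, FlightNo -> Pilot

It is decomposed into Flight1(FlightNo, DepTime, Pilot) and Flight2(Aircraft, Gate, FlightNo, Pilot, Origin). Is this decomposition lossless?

No

Common attributes: Flight1 ∩ Flight2 = {FlightNo, Pilot}.
No dependency enlarges {FlightNo, Pilot}, so (FlightNo, Pilot)⁺ = {FlightNo, Pilot}.
The closure contains neither all of Flight1 = {FlightNo, DepTime, Pilot} nor all of Flight2 = {Aircraft, Gate, FlightNo, Pilot, Origin}, so the common attributes are not a superkey of either fragment. The join is lossy.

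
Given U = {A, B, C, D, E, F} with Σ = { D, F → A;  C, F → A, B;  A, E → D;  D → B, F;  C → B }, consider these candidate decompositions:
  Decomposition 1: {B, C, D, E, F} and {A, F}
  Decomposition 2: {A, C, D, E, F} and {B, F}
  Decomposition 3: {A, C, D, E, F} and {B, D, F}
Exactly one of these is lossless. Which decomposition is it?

Decomposition 3

Decomposition 1: common = {F}, closure = {F} → lossy.
Decomposition 2: common = {F}, closure = {F} → lossy.
Decomposition 3: common = {D, F}, closure = {A, B, D, F} → lossless.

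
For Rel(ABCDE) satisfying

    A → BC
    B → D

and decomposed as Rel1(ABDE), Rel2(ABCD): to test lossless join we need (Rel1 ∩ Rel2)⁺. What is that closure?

Rel1 ∩ Rel2 = {ABD}.
A → BC applies, adding C
Closure: {ABCD}.

ABCD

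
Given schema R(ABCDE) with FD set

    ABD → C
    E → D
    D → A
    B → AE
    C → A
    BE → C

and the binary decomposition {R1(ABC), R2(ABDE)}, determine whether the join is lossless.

Common attributes: R1 ∩ R2 = {AB}.
Closure of {AB}: B → AE applies, adding E; BE → C applies, adding C; E → D applies, adding D. So (AB)⁺ = {ABCDE}.
This closure contains every attribute of R1, so R1 ∩ R2 → R1. The join is lossless.

Yes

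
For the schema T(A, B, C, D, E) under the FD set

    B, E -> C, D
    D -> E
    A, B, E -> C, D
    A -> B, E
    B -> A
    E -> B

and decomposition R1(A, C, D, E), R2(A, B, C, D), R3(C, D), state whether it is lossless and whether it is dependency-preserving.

lossless and dependency-preserving

Lossless test (chase): Rows 1 and 2 agree on D; apply D→E and equate their E entries. Rows 1 and 3 agree on D; apply D→E and equate their E entries. Rows 1 and 2 agree on A; apply A→B, E and equate their B, E entries. Rows 1 and 3 agree on E; apply E→B and equate their B entries. Rows 1 and 3 agree on B; apply B→A and equate their A entries. Row 1 is now all distinguished symbols — the join is lossless.
Dependency preservation: B, E → C, D; A, B, E → C, D; A → B, E; E → B are not contained in any single fragment, but the restricted closure of each left-hand side across the fragments still reaches the right-hand side; the remaining FDs each lie inside some fragment. All dependencies are preserved.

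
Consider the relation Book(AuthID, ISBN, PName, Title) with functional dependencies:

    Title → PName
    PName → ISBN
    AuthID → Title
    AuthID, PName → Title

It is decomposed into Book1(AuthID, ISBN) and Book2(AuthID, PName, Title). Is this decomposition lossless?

Common attributes: Book1 ∩ Book2 = {AuthID}.
Closure of {AuthID}: AuthID → Title applies, adding Title; Title → PName applies, adding PName; PName → ISBN applies, adding ISBN. So (AuthID)⁺ = {AuthID, ISBN, PName, Title}.
This closure contains every attribute of Book1, so Book1 ∩ Book2 → Book1. The join is lossless.

Yes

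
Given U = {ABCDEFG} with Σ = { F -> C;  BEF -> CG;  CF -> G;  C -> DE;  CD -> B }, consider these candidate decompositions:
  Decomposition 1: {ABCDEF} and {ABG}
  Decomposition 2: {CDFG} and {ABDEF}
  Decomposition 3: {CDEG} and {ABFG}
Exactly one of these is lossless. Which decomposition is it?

Decomposition 2

Decomposition 1: common = {AB}, closure = {AB} → lossy.
Decomposition 2: common = {DF}, closure = {BCDEFG} → lossless.
Decomposition 3: common = {G}, closure = {G} → lossy.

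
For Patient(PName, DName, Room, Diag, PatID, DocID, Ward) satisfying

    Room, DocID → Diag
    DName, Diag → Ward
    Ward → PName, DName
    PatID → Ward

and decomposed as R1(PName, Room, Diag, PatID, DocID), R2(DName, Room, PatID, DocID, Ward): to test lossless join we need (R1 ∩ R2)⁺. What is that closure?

PName, DName, Room, Diag, PatID, DocID, Ward

R1 ∩ R2 = {Room, PatID, DocID}.
Room, DocID → Diag applies, adding Diag
PatID → Ward applies, adding Ward
Ward → PName, DName applies, adding PName, DName
Closure: {PName, DName, Room, Diag, PatID, DocID, Ward}.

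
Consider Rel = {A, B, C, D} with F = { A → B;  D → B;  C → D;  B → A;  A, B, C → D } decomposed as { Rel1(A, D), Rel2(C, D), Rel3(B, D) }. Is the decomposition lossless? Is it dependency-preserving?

lossless but not dependency-preserving

Lossless test (chase): Rows 1 and 2 agree on D; apply D→B and equate their B entries. Rows 1 and 3 agree on D; apply D→B and equate their B entries. Rows 1 and 2 agree on B; apply B→A and equate their A entries. Rows 1 and 3 agree on B; apply B→A and equate their A entries. Row 2 is now all distinguished symbols — the join is lossless.
Dependency preservation: the restricted closure of {A} across the fragments never reaches {B}, so A → B cannot be enforced without a join — not preserved.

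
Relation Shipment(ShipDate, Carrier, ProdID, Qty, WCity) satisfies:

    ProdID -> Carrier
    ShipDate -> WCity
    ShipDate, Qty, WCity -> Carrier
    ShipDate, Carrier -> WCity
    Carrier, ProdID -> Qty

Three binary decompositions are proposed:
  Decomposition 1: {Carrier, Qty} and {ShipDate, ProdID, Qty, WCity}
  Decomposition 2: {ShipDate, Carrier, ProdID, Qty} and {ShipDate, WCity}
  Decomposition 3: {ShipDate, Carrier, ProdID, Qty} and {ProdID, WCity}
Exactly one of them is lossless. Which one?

Decomposition 2

Decomposition 1: common = {Qty}, closure = {Qty} → lossy.
Decomposition 2: common = {ShipDate}, closure = {ShipDate, WCity} → lossless.
Decomposition 3: common = {ProdID}, closure = {Carrier, ProdID, Qty} → lossy.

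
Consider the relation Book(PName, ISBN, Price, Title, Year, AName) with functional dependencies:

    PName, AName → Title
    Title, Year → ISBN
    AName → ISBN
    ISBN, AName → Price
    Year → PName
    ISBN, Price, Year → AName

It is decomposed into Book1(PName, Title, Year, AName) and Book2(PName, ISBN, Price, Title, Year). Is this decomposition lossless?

Common attributes: Book1 ∩ Book2 = {PName, Title, Year}.
Closure of {PName, Title, Year}: Title, Year → ISBN applies, adding ISBN. So (PName, Title, Year)⁺ = {PName, ISBN, Title, Year}.
The closure contains neither all of Book1 = {PName, Title, Year, AName} nor all of Book2 = {PName, ISBN, Price, Title, Year}, so the common attributes are not a superkey of either fragment. The join is lossy.

No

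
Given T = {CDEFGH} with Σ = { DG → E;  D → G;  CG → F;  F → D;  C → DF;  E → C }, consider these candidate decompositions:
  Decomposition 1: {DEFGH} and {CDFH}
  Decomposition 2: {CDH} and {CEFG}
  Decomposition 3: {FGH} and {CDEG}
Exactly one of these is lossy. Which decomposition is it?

Decomposition 1: common = {DFH}, closure = {CDEFGH} → lossless.
Decomposition 2: common = {C}, closure = {CDEFG} → lossless.
Decomposition 3: common = {G}, closure = {G} → lossy.

Decomposition 3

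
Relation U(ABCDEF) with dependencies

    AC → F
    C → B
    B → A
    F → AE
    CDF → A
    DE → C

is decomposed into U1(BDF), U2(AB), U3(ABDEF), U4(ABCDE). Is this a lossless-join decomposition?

Chase test. Columns are ABCDEF; row i has aⱼ where attribute j ∈ Ui, else bᵢⱼ.
Initial tableau (one row per fragment):
  row 1: b11 a2 b13 a4 b15 a6
  row 2: a1 a2 b23 b24 b25 b26
  row 3: a1 a2 b33 a4 a5 a6
  row 4: a1 a2 a3 a4 a5 b46
Rows 1 and 2 agree on B; apply B→A and equate their A entries.
Rows 1 and 3 agree on F; apply F→AE and equate their AE entries.
Rows 1 and 3 agree on DE; apply DE→C and equate their C entries.
Rows 1 and 4 agree on DE; apply DE→C and equate their C entries.
Rows 1 and 4 agree on AC; apply AC→F and equate their F entries.
Row 1 is now all distinguished symbols — the join is lossless.

Yes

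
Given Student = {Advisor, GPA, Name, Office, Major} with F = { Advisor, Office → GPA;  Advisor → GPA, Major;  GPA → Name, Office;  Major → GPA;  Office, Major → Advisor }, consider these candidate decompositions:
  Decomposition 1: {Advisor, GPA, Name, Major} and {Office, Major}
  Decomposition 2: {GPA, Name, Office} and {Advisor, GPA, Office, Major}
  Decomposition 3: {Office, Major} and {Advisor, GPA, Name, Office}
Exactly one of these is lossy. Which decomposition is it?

Decomposition 3

Decomposition 1: common = {Major}, closure = {Advisor, GPA, Name, Office, Major} → lossless.
Decomposition 2: common = {GPA, Office}, closure = {GPA, Name, Office} → lossless.
Decomposition 3: common = {Office}, closure = {Office} → lossy.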